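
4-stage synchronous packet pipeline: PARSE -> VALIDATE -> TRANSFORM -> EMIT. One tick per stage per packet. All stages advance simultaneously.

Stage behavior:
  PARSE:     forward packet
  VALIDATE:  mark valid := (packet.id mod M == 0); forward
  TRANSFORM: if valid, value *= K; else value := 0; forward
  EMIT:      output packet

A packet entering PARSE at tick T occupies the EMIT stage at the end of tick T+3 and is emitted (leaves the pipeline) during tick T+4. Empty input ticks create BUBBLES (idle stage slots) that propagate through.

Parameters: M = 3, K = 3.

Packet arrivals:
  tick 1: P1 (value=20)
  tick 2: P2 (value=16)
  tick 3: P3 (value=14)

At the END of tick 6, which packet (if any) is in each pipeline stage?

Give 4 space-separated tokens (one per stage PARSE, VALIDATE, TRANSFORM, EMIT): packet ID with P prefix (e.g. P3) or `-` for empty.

Answer: - - - P3

Derivation:
Tick 1: [PARSE:P1(v=20,ok=F), VALIDATE:-, TRANSFORM:-, EMIT:-] out:-; in:P1
Tick 2: [PARSE:P2(v=16,ok=F), VALIDATE:P1(v=20,ok=F), TRANSFORM:-, EMIT:-] out:-; in:P2
Tick 3: [PARSE:P3(v=14,ok=F), VALIDATE:P2(v=16,ok=F), TRANSFORM:P1(v=0,ok=F), EMIT:-] out:-; in:P3
Tick 4: [PARSE:-, VALIDATE:P3(v=14,ok=T), TRANSFORM:P2(v=0,ok=F), EMIT:P1(v=0,ok=F)] out:-; in:-
Tick 5: [PARSE:-, VALIDATE:-, TRANSFORM:P3(v=42,ok=T), EMIT:P2(v=0,ok=F)] out:P1(v=0); in:-
Tick 6: [PARSE:-, VALIDATE:-, TRANSFORM:-, EMIT:P3(v=42,ok=T)] out:P2(v=0); in:-
At end of tick 6: ['-', '-', '-', 'P3']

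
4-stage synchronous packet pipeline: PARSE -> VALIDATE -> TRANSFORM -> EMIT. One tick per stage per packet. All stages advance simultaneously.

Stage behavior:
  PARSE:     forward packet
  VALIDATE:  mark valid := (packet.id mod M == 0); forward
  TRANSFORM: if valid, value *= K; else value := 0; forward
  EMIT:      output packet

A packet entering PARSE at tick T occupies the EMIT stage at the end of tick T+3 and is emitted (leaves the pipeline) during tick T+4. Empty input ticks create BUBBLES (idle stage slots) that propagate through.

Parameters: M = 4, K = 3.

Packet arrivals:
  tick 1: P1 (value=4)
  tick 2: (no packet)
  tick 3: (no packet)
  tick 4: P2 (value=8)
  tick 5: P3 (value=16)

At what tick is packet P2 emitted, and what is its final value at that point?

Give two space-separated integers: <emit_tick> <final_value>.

Tick 1: [PARSE:P1(v=4,ok=F), VALIDATE:-, TRANSFORM:-, EMIT:-] out:-; in:P1
Tick 2: [PARSE:-, VALIDATE:P1(v=4,ok=F), TRANSFORM:-, EMIT:-] out:-; in:-
Tick 3: [PARSE:-, VALIDATE:-, TRANSFORM:P1(v=0,ok=F), EMIT:-] out:-; in:-
Tick 4: [PARSE:P2(v=8,ok=F), VALIDATE:-, TRANSFORM:-, EMIT:P1(v=0,ok=F)] out:-; in:P2
Tick 5: [PARSE:P3(v=16,ok=F), VALIDATE:P2(v=8,ok=F), TRANSFORM:-, EMIT:-] out:P1(v=0); in:P3
Tick 6: [PARSE:-, VALIDATE:P3(v=16,ok=F), TRANSFORM:P2(v=0,ok=F), EMIT:-] out:-; in:-
Tick 7: [PARSE:-, VALIDATE:-, TRANSFORM:P3(v=0,ok=F), EMIT:P2(v=0,ok=F)] out:-; in:-
Tick 8: [PARSE:-, VALIDATE:-, TRANSFORM:-, EMIT:P3(v=0,ok=F)] out:P2(v=0); in:-
Tick 9: [PARSE:-, VALIDATE:-, TRANSFORM:-, EMIT:-] out:P3(v=0); in:-
P2: arrives tick 4, valid=False (id=2, id%4=2), emit tick 8, final value 0

Answer: 8 0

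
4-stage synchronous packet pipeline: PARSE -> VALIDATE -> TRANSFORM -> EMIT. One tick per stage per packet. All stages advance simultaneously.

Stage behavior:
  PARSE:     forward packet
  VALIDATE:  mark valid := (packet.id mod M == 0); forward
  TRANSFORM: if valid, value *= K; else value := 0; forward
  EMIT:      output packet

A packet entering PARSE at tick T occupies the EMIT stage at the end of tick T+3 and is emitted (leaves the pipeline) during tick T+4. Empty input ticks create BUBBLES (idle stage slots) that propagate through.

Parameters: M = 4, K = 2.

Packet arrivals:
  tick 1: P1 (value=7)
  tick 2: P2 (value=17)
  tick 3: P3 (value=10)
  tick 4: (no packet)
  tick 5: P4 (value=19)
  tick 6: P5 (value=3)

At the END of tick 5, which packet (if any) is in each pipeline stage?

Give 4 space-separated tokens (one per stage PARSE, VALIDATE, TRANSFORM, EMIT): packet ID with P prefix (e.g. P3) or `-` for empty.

Answer: P4 - P3 P2

Derivation:
Tick 1: [PARSE:P1(v=7,ok=F), VALIDATE:-, TRANSFORM:-, EMIT:-] out:-; in:P1
Tick 2: [PARSE:P2(v=17,ok=F), VALIDATE:P1(v=7,ok=F), TRANSFORM:-, EMIT:-] out:-; in:P2
Tick 3: [PARSE:P3(v=10,ok=F), VALIDATE:P2(v=17,ok=F), TRANSFORM:P1(v=0,ok=F), EMIT:-] out:-; in:P3
Tick 4: [PARSE:-, VALIDATE:P3(v=10,ok=F), TRANSFORM:P2(v=0,ok=F), EMIT:P1(v=0,ok=F)] out:-; in:-
Tick 5: [PARSE:P4(v=19,ok=F), VALIDATE:-, TRANSFORM:P3(v=0,ok=F), EMIT:P2(v=0,ok=F)] out:P1(v=0); in:P4
At end of tick 5: ['P4', '-', 'P3', 'P2']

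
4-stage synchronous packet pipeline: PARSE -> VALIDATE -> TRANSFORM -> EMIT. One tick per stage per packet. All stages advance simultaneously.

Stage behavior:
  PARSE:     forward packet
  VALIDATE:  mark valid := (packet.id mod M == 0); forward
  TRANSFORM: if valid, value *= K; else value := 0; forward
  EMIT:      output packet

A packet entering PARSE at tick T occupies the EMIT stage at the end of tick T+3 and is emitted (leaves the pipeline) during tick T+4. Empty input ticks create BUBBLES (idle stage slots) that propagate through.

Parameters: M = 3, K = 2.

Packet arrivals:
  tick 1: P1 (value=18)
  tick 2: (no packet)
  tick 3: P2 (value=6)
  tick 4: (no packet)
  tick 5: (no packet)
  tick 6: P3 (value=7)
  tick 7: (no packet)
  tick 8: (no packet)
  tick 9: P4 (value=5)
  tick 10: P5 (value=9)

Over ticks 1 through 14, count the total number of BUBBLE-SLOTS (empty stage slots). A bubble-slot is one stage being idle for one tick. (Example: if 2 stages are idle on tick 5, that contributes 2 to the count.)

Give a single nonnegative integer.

Answer: 36

Derivation:
Tick 1: [PARSE:P1(v=18,ok=F), VALIDATE:-, TRANSFORM:-, EMIT:-] out:-; bubbles=3
Tick 2: [PARSE:-, VALIDATE:P1(v=18,ok=F), TRANSFORM:-, EMIT:-] out:-; bubbles=3
Tick 3: [PARSE:P2(v=6,ok=F), VALIDATE:-, TRANSFORM:P1(v=0,ok=F), EMIT:-] out:-; bubbles=2
Tick 4: [PARSE:-, VALIDATE:P2(v=6,ok=F), TRANSFORM:-, EMIT:P1(v=0,ok=F)] out:-; bubbles=2
Tick 5: [PARSE:-, VALIDATE:-, TRANSFORM:P2(v=0,ok=F), EMIT:-] out:P1(v=0); bubbles=3
Tick 6: [PARSE:P3(v=7,ok=F), VALIDATE:-, TRANSFORM:-, EMIT:P2(v=0,ok=F)] out:-; bubbles=2
Tick 7: [PARSE:-, VALIDATE:P3(v=7,ok=T), TRANSFORM:-, EMIT:-] out:P2(v=0); bubbles=3
Tick 8: [PARSE:-, VALIDATE:-, TRANSFORM:P3(v=14,ok=T), EMIT:-] out:-; bubbles=3
Tick 9: [PARSE:P4(v=5,ok=F), VALIDATE:-, TRANSFORM:-, EMIT:P3(v=14,ok=T)] out:-; bubbles=2
Tick 10: [PARSE:P5(v=9,ok=F), VALIDATE:P4(v=5,ok=F), TRANSFORM:-, EMIT:-] out:P3(v=14); bubbles=2
Tick 11: [PARSE:-, VALIDATE:P5(v=9,ok=F), TRANSFORM:P4(v=0,ok=F), EMIT:-] out:-; bubbles=2
Tick 12: [PARSE:-, VALIDATE:-, TRANSFORM:P5(v=0,ok=F), EMIT:P4(v=0,ok=F)] out:-; bubbles=2
Tick 13: [PARSE:-, VALIDATE:-, TRANSFORM:-, EMIT:P5(v=0,ok=F)] out:P4(v=0); bubbles=3
Tick 14: [PARSE:-, VALIDATE:-, TRANSFORM:-, EMIT:-] out:P5(v=0); bubbles=4
Total bubble-slots: 36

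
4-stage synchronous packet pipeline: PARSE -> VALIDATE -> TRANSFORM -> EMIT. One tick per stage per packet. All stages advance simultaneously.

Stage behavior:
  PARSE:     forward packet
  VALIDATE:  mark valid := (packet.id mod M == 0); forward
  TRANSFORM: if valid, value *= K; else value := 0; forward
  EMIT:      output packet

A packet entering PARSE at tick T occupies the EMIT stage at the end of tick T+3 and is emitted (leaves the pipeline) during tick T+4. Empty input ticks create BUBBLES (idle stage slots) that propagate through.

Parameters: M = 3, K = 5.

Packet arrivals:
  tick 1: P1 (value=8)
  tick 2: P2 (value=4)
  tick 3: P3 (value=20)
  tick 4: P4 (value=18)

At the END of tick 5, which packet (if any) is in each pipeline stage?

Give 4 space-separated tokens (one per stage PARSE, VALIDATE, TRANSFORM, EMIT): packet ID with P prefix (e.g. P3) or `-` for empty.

Tick 1: [PARSE:P1(v=8,ok=F), VALIDATE:-, TRANSFORM:-, EMIT:-] out:-; in:P1
Tick 2: [PARSE:P2(v=4,ok=F), VALIDATE:P1(v=8,ok=F), TRANSFORM:-, EMIT:-] out:-; in:P2
Tick 3: [PARSE:P3(v=20,ok=F), VALIDATE:P2(v=4,ok=F), TRANSFORM:P1(v=0,ok=F), EMIT:-] out:-; in:P3
Tick 4: [PARSE:P4(v=18,ok=F), VALIDATE:P3(v=20,ok=T), TRANSFORM:P2(v=0,ok=F), EMIT:P1(v=0,ok=F)] out:-; in:P4
Tick 5: [PARSE:-, VALIDATE:P4(v=18,ok=F), TRANSFORM:P3(v=100,ok=T), EMIT:P2(v=0,ok=F)] out:P1(v=0); in:-
At end of tick 5: ['-', 'P4', 'P3', 'P2']

Answer: - P4 P3 P2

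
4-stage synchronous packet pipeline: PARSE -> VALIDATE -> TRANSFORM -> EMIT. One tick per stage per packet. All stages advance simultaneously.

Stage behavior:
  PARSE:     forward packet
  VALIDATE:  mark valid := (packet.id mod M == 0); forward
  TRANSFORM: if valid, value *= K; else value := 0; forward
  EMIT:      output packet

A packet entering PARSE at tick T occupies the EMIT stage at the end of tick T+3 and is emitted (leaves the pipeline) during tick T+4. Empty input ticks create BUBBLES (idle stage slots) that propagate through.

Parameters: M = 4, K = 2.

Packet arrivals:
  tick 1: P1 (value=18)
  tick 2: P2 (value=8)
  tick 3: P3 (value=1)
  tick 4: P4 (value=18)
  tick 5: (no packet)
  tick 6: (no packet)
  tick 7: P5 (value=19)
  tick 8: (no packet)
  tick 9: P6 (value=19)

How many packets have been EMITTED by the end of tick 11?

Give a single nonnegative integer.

Answer: 5

Derivation:
Tick 1: [PARSE:P1(v=18,ok=F), VALIDATE:-, TRANSFORM:-, EMIT:-] out:-; in:P1
Tick 2: [PARSE:P2(v=8,ok=F), VALIDATE:P1(v=18,ok=F), TRANSFORM:-, EMIT:-] out:-; in:P2
Tick 3: [PARSE:P3(v=1,ok=F), VALIDATE:P2(v=8,ok=F), TRANSFORM:P1(v=0,ok=F), EMIT:-] out:-; in:P3
Tick 4: [PARSE:P4(v=18,ok=F), VALIDATE:P3(v=1,ok=F), TRANSFORM:P2(v=0,ok=F), EMIT:P1(v=0,ok=F)] out:-; in:P4
Tick 5: [PARSE:-, VALIDATE:P4(v=18,ok=T), TRANSFORM:P3(v=0,ok=F), EMIT:P2(v=0,ok=F)] out:P1(v=0); in:-
Tick 6: [PARSE:-, VALIDATE:-, TRANSFORM:P4(v=36,ok=T), EMIT:P3(v=0,ok=F)] out:P2(v=0); in:-
Tick 7: [PARSE:P5(v=19,ok=F), VALIDATE:-, TRANSFORM:-, EMIT:P4(v=36,ok=T)] out:P3(v=0); in:P5
Tick 8: [PARSE:-, VALIDATE:P5(v=19,ok=F), TRANSFORM:-, EMIT:-] out:P4(v=36); in:-
Tick 9: [PARSE:P6(v=19,ok=F), VALIDATE:-, TRANSFORM:P5(v=0,ok=F), EMIT:-] out:-; in:P6
Tick 10: [PARSE:-, VALIDATE:P6(v=19,ok=F), TRANSFORM:-, EMIT:P5(v=0,ok=F)] out:-; in:-
Tick 11: [PARSE:-, VALIDATE:-, TRANSFORM:P6(v=0,ok=F), EMIT:-] out:P5(v=0); in:-
Emitted by tick 11: ['P1', 'P2', 'P3', 'P4', 'P5']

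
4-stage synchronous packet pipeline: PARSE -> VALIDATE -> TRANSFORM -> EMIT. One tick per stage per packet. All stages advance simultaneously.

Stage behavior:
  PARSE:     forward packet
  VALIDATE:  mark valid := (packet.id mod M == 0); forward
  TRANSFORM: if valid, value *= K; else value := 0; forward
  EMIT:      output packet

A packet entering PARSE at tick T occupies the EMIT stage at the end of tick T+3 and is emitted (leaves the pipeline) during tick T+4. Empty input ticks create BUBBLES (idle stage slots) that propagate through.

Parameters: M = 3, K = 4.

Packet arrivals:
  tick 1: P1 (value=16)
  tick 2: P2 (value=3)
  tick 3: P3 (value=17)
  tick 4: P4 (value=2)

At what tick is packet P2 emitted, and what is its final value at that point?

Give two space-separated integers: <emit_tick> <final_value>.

Answer: 6 0

Derivation:
Tick 1: [PARSE:P1(v=16,ok=F), VALIDATE:-, TRANSFORM:-, EMIT:-] out:-; in:P1
Tick 2: [PARSE:P2(v=3,ok=F), VALIDATE:P1(v=16,ok=F), TRANSFORM:-, EMIT:-] out:-; in:P2
Tick 3: [PARSE:P3(v=17,ok=F), VALIDATE:P2(v=3,ok=F), TRANSFORM:P1(v=0,ok=F), EMIT:-] out:-; in:P3
Tick 4: [PARSE:P4(v=2,ok=F), VALIDATE:P3(v=17,ok=T), TRANSFORM:P2(v=0,ok=F), EMIT:P1(v=0,ok=F)] out:-; in:P4
Tick 5: [PARSE:-, VALIDATE:P4(v=2,ok=F), TRANSFORM:P3(v=68,ok=T), EMIT:P2(v=0,ok=F)] out:P1(v=0); in:-
Tick 6: [PARSE:-, VALIDATE:-, TRANSFORM:P4(v=0,ok=F), EMIT:P3(v=68,ok=T)] out:P2(v=0); in:-
Tick 7: [PARSE:-, VALIDATE:-, TRANSFORM:-, EMIT:P4(v=0,ok=F)] out:P3(v=68); in:-
Tick 8: [PARSE:-, VALIDATE:-, TRANSFORM:-, EMIT:-] out:P4(v=0); in:-
P2: arrives tick 2, valid=False (id=2, id%3=2), emit tick 6, final value 0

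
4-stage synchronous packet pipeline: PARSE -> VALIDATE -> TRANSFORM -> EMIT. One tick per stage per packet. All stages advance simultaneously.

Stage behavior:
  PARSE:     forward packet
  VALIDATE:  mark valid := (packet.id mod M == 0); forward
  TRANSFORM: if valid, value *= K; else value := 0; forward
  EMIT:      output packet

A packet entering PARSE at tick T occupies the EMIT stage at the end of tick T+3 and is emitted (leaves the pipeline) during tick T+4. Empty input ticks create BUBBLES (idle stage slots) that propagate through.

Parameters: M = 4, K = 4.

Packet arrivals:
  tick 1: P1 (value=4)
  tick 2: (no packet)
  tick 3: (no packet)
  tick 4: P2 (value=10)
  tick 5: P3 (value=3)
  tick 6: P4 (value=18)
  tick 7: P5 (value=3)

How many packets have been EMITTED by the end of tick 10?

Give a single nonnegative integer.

Answer: 4

Derivation:
Tick 1: [PARSE:P1(v=4,ok=F), VALIDATE:-, TRANSFORM:-, EMIT:-] out:-; in:P1
Tick 2: [PARSE:-, VALIDATE:P1(v=4,ok=F), TRANSFORM:-, EMIT:-] out:-; in:-
Tick 3: [PARSE:-, VALIDATE:-, TRANSFORM:P1(v=0,ok=F), EMIT:-] out:-; in:-
Tick 4: [PARSE:P2(v=10,ok=F), VALIDATE:-, TRANSFORM:-, EMIT:P1(v=0,ok=F)] out:-; in:P2
Tick 5: [PARSE:P3(v=3,ok=F), VALIDATE:P2(v=10,ok=F), TRANSFORM:-, EMIT:-] out:P1(v=0); in:P3
Tick 6: [PARSE:P4(v=18,ok=F), VALIDATE:P3(v=3,ok=F), TRANSFORM:P2(v=0,ok=F), EMIT:-] out:-; in:P4
Tick 7: [PARSE:P5(v=3,ok=F), VALIDATE:P4(v=18,ok=T), TRANSFORM:P3(v=0,ok=F), EMIT:P2(v=0,ok=F)] out:-; in:P5
Tick 8: [PARSE:-, VALIDATE:P5(v=3,ok=F), TRANSFORM:P4(v=72,ok=T), EMIT:P3(v=0,ok=F)] out:P2(v=0); in:-
Tick 9: [PARSE:-, VALIDATE:-, TRANSFORM:P5(v=0,ok=F), EMIT:P4(v=72,ok=T)] out:P3(v=0); in:-
Tick 10: [PARSE:-, VALIDATE:-, TRANSFORM:-, EMIT:P5(v=0,ok=F)] out:P4(v=72); in:-
Emitted by tick 10: ['P1', 'P2', 'P3', 'P4']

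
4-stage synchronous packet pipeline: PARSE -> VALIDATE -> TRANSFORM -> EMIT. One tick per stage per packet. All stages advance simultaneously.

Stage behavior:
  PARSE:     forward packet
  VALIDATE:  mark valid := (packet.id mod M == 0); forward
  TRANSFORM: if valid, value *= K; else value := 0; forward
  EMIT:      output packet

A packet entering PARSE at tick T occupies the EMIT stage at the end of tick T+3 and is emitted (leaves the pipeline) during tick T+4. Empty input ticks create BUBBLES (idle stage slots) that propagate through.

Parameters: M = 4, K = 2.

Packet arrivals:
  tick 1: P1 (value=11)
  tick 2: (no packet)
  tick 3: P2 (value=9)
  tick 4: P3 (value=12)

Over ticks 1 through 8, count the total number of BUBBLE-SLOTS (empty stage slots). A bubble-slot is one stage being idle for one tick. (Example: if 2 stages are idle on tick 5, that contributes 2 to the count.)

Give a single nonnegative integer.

Answer: 20

Derivation:
Tick 1: [PARSE:P1(v=11,ok=F), VALIDATE:-, TRANSFORM:-, EMIT:-] out:-; bubbles=3
Tick 2: [PARSE:-, VALIDATE:P1(v=11,ok=F), TRANSFORM:-, EMIT:-] out:-; bubbles=3
Tick 3: [PARSE:P2(v=9,ok=F), VALIDATE:-, TRANSFORM:P1(v=0,ok=F), EMIT:-] out:-; bubbles=2
Tick 4: [PARSE:P3(v=12,ok=F), VALIDATE:P2(v=9,ok=F), TRANSFORM:-, EMIT:P1(v=0,ok=F)] out:-; bubbles=1
Tick 5: [PARSE:-, VALIDATE:P3(v=12,ok=F), TRANSFORM:P2(v=0,ok=F), EMIT:-] out:P1(v=0); bubbles=2
Tick 6: [PARSE:-, VALIDATE:-, TRANSFORM:P3(v=0,ok=F), EMIT:P2(v=0,ok=F)] out:-; bubbles=2
Tick 7: [PARSE:-, VALIDATE:-, TRANSFORM:-, EMIT:P3(v=0,ok=F)] out:P2(v=0); bubbles=3
Tick 8: [PARSE:-, VALIDATE:-, TRANSFORM:-, EMIT:-] out:P3(v=0); bubbles=4
Total bubble-slots: 20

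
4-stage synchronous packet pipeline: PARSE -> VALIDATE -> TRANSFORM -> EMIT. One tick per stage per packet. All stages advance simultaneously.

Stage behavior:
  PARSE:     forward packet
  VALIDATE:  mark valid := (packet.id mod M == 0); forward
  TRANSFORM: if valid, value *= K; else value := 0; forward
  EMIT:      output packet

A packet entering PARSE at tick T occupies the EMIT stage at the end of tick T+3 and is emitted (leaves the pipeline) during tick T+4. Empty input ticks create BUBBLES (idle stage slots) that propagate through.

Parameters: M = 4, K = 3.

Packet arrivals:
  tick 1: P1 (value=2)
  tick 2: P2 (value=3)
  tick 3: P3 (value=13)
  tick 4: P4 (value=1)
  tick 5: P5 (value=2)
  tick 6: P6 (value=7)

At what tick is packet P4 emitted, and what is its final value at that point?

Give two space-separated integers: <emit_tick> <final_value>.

Tick 1: [PARSE:P1(v=2,ok=F), VALIDATE:-, TRANSFORM:-, EMIT:-] out:-; in:P1
Tick 2: [PARSE:P2(v=3,ok=F), VALIDATE:P1(v=2,ok=F), TRANSFORM:-, EMIT:-] out:-; in:P2
Tick 3: [PARSE:P3(v=13,ok=F), VALIDATE:P2(v=3,ok=F), TRANSFORM:P1(v=0,ok=F), EMIT:-] out:-; in:P3
Tick 4: [PARSE:P4(v=1,ok=F), VALIDATE:P3(v=13,ok=F), TRANSFORM:P2(v=0,ok=F), EMIT:P1(v=0,ok=F)] out:-; in:P4
Tick 5: [PARSE:P5(v=2,ok=F), VALIDATE:P4(v=1,ok=T), TRANSFORM:P3(v=0,ok=F), EMIT:P2(v=0,ok=F)] out:P1(v=0); in:P5
Tick 6: [PARSE:P6(v=7,ok=F), VALIDATE:P5(v=2,ok=F), TRANSFORM:P4(v=3,ok=T), EMIT:P3(v=0,ok=F)] out:P2(v=0); in:P6
Tick 7: [PARSE:-, VALIDATE:P6(v=7,ok=F), TRANSFORM:P5(v=0,ok=F), EMIT:P4(v=3,ok=T)] out:P3(v=0); in:-
Tick 8: [PARSE:-, VALIDATE:-, TRANSFORM:P6(v=0,ok=F), EMIT:P5(v=0,ok=F)] out:P4(v=3); in:-
Tick 9: [PARSE:-, VALIDATE:-, TRANSFORM:-, EMIT:P6(v=0,ok=F)] out:P5(v=0); in:-
Tick 10: [PARSE:-, VALIDATE:-, TRANSFORM:-, EMIT:-] out:P6(v=0); in:-
P4: arrives tick 4, valid=True (id=4, id%4=0), emit tick 8, final value 3

Answer: 8 3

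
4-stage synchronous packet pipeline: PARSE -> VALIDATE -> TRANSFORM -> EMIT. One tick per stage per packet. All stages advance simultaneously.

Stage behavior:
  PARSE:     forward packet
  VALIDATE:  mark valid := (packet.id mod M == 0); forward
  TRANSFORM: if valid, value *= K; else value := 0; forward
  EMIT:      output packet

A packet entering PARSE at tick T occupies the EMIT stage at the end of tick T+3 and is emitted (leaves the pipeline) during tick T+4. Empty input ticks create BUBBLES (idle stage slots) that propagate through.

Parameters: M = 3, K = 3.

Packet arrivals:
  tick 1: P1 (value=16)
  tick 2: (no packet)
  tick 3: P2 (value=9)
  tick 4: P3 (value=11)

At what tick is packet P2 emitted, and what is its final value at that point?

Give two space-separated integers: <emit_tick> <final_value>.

Answer: 7 0

Derivation:
Tick 1: [PARSE:P1(v=16,ok=F), VALIDATE:-, TRANSFORM:-, EMIT:-] out:-; in:P1
Tick 2: [PARSE:-, VALIDATE:P1(v=16,ok=F), TRANSFORM:-, EMIT:-] out:-; in:-
Tick 3: [PARSE:P2(v=9,ok=F), VALIDATE:-, TRANSFORM:P1(v=0,ok=F), EMIT:-] out:-; in:P2
Tick 4: [PARSE:P3(v=11,ok=F), VALIDATE:P2(v=9,ok=F), TRANSFORM:-, EMIT:P1(v=0,ok=F)] out:-; in:P3
Tick 5: [PARSE:-, VALIDATE:P3(v=11,ok=T), TRANSFORM:P2(v=0,ok=F), EMIT:-] out:P1(v=0); in:-
Tick 6: [PARSE:-, VALIDATE:-, TRANSFORM:P3(v=33,ok=T), EMIT:P2(v=0,ok=F)] out:-; in:-
Tick 7: [PARSE:-, VALIDATE:-, TRANSFORM:-, EMIT:P3(v=33,ok=T)] out:P2(v=0); in:-
Tick 8: [PARSE:-, VALIDATE:-, TRANSFORM:-, EMIT:-] out:P3(v=33); in:-
P2: arrives tick 3, valid=False (id=2, id%3=2), emit tick 7, final value 0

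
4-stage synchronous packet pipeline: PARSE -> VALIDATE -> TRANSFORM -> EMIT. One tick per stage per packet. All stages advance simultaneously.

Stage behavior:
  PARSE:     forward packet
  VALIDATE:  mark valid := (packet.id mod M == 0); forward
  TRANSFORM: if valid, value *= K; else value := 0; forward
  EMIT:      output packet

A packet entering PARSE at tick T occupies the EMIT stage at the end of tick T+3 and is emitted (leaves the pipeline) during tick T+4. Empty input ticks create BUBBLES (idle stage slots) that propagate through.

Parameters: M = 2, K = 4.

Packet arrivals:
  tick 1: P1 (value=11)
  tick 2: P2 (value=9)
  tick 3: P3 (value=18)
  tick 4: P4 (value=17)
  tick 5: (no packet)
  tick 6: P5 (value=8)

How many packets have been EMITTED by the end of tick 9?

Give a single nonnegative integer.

Answer: 4

Derivation:
Tick 1: [PARSE:P1(v=11,ok=F), VALIDATE:-, TRANSFORM:-, EMIT:-] out:-; in:P1
Tick 2: [PARSE:P2(v=9,ok=F), VALIDATE:P1(v=11,ok=F), TRANSFORM:-, EMIT:-] out:-; in:P2
Tick 3: [PARSE:P3(v=18,ok=F), VALIDATE:P2(v=9,ok=T), TRANSFORM:P1(v=0,ok=F), EMIT:-] out:-; in:P3
Tick 4: [PARSE:P4(v=17,ok=F), VALIDATE:P3(v=18,ok=F), TRANSFORM:P2(v=36,ok=T), EMIT:P1(v=0,ok=F)] out:-; in:P4
Tick 5: [PARSE:-, VALIDATE:P4(v=17,ok=T), TRANSFORM:P3(v=0,ok=F), EMIT:P2(v=36,ok=T)] out:P1(v=0); in:-
Tick 6: [PARSE:P5(v=8,ok=F), VALIDATE:-, TRANSFORM:P4(v=68,ok=T), EMIT:P3(v=0,ok=F)] out:P2(v=36); in:P5
Tick 7: [PARSE:-, VALIDATE:P5(v=8,ok=F), TRANSFORM:-, EMIT:P4(v=68,ok=T)] out:P3(v=0); in:-
Tick 8: [PARSE:-, VALIDATE:-, TRANSFORM:P5(v=0,ok=F), EMIT:-] out:P4(v=68); in:-
Tick 9: [PARSE:-, VALIDATE:-, TRANSFORM:-, EMIT:P5(v=0,ok=F)] out:-; in:-
Emitted by tick 9: ['P1', 'P2', 'P3', 'P4']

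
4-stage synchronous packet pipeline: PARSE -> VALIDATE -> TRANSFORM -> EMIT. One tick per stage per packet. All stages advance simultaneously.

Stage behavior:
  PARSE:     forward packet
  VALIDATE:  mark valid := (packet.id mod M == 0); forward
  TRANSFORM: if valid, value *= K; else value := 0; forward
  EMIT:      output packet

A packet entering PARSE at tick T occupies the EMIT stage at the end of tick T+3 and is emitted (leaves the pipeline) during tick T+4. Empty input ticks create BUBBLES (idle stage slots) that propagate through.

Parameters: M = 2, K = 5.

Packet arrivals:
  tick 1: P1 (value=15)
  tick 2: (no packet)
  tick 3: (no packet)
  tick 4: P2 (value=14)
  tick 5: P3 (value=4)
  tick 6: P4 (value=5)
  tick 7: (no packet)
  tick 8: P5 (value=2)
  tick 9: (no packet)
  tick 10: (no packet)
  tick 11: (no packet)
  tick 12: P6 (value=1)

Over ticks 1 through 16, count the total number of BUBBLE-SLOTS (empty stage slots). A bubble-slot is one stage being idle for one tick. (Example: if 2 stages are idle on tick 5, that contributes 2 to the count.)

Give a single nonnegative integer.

Answer: 40

Derivation:
Tick 1: [PARSE:P1(v=15,ok=F), VALIDATE:-, TRANSFORM:-, EMIT:-] out:-; bubbles=3
Tick 2: [PARSE:-, VALIDATE:P1(v=15,ok=F), TRANSFORM:-, EMIT:-] out:-; bubbles=3
Tick 3: [PARSE:-, VALIDATE:-, TRANSFORM:P1(v=0,ok=F), EMIT:-] out:-; bubbles=3
Tick 4: [PARSE:P2(v=14,ok=F), VALIDATE:-, TRANSFORM:-, EMIT:P1(v=0,ok=F)] out:-; bubbles=2
Tick 5: [PARSE:P3(v=4,ok=F), VALIDATE:P2(v=14,ok=T), TRANSFORM:-, EMIT:-] out:P1(v=0); bubbles=2
Tick 6: [PARSE:P4(v=5,ok=F), VALIDATE:P3(v=4,ok=F), TRANSFORM:P2(v=70,ok=T), EMIT:-] out:-; bubbles=1
Tick 7: [PARSE:-, VALIDATE:P4(v=5,ok=T), TRANSFORM:P3(v=0,ok=F), EMIT:P2(v=70,ok=T)] out:-; bubbles=1
Tick 8: [PARSE:P5(v=2,ok=F), VALIDATE:-, TRANSFORM:P4(v=25,ok=T), EMIT:P3(v=0,ok=F)] out:P2(v=70); bubbles=1
Tick 9: [PARSE:-, VALIDATE:P5(v=2,ok=F), TRANSFORM:-, EMIT:P4(v=25,ok=T)] out:P3(v=0); bubbles=2
Tick 10: [PARSE:-, VALIDATE:-, TRANSFORM:P5(v=0,ok=F), EMIT:-] out:P4(v=25); bubbles=3
Tick 11: [PARSE:-, VALIDATE:-, TRANSFORM:-, EMIT:P5(v=0,ok=F)] out:-; bubbles=3
Tick 12: [PARSE:P6(v=1,ok=F), VALIDATE:-, TRANSFORM:-, EMIT:-] out:P5(v=0); bubbles=3
Tick 13: [PARSE:-, VALIDATE:P6(v=1,ok=T), TRANSFORM:-, EMIT:-] out:-; bubbles=3
Tick 14: [PARSE:-, VALIDATE:-, TRANSFORM:P6(v=5,ok=T), EMIT:-] out:-; bubbles=3
Tick 15: [PARSE:-, VALIDATE:-, TRANSFORM:-, EMIT:P6(v=5,ok=T)] out:-; bubbles=3
Tick 16: [PARSE:-, VALIDATE:-, TRANSFORM:-, EMIT:-] out:P6(v=5); bubbles=4
Total bubble-slots: 40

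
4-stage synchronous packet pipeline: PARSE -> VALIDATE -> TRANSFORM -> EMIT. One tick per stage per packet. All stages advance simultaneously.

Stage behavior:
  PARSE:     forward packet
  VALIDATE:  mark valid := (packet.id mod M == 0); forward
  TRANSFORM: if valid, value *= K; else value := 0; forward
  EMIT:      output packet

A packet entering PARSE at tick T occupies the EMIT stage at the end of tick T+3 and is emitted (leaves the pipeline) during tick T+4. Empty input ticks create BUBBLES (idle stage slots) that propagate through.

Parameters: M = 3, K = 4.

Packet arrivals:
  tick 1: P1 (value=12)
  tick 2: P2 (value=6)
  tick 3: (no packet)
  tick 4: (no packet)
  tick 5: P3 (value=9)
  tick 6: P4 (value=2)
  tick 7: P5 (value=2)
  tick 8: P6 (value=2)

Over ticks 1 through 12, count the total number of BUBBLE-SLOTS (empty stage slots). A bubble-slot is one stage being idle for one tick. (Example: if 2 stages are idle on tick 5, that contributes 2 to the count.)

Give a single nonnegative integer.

Tick 1: [PARSE:P1(v=12,ok=F), VALIDATE:-, TRANSFORM:-, EMIT:-] out:-; bubbles=3
Tick 2: [PARSE:P2(v=6,ok=F), VALIDATE:P1(v=12,ok=F), TRANSFORM:-, EMIT:-] out:-; bubbles=2
Tick 3: [PARSE:-, VALIDATE:P2(v=6,ok=F), TRANSFORM:P1(v=0,ok=F), EMIT:-] out:-; bubbles=2
Tick 4: [PARSE:-, VALIDATE:-, TRANSFORM:P2(v=0,ok=F), EMIT:P1(v=0,ok=F)] out:-; bubbles=2
Tick 5: [PARSE:P3(v=9,ok=F), VALIDATE:-, TRANSFORM:-, EMIT:P2(v=0,ok=F)] out:P1(v=0); bubbles=2
Tick 6: [PARSE:P4(v=2,ok=F), VALIDATE:P3(v=9,ok=T), TRANSFORM:-, EMIT:-] out:P2(v=0); bubbles=2
Tick 7: [PARSE:P5(v=2,ok=F), VALIDATE:P4(v=2,ok=F), TRANSFORM:P3(v=36,ok=T), EMIT:-] out:-; bubbles=1
Tick 8: [PARSE:P6(v=2,ok=F), VALIDATE:P5(v=2,ok=F), TRANSFORM:P4(v=0,ok=F), EMIT:P3(v=36,ok=T)] out:-; bubbles=0
Tick 9: [PARSE:-, VALIDATE:P6(v=2,ok=T), TRANSFORM:P5(v=0,ok=F), EMIT:P4(v=0,ok=F)] out:P3(v=36); bubbles=1
Tick 10: [PARSE:-, VALIDATE:-, TRANSFORM:P6(v=8,ok=T), EMIT:P5(v=0,ok=F)] out:P4(v=0); bubbles=2
Tick 11: [PARSE:-, VALIDATE:-, TRANSFORM:-, EMIT:P6(v=8,ok=T)] out:P5(v=0); bubbles=3
Tick 12: [PARSE:-, VALIDATE:-, TRANSFORM:-, EMIT:-] out:P6(v=8); bubbles=4
Total bubble-slots: 24

Answer: 24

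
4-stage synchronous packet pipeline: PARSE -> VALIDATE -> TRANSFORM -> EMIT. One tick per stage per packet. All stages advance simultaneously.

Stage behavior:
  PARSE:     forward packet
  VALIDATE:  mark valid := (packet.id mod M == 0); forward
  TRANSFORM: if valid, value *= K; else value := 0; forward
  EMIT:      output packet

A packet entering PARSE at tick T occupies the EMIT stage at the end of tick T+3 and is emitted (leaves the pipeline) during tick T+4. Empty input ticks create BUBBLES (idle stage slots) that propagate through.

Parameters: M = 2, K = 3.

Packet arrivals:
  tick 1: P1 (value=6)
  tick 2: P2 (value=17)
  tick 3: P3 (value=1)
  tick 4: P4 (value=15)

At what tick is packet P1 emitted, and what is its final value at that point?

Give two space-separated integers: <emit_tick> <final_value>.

Answer: 5 0

Derivation:
Tick 1: [PARSE:P1(v=6,ok=F), VALIDATE:-, TRANSFORM:-, EMIT:-] out:-; in:P1
Tick 2: [PARSE:P2(v=17,ok=F), VALIDATE:P1(v=6,ok=F), TRANSFORM:-, EMIT:-] out:-; in:P2
Tick 3: [PARSE:P3(v=1,ok=F), VALIDATE:P2(v=17,ok=T), TRANSFORM:P1(v=0,ok=F), EMIT:-] out:-; in:P3
Tick 4: [PARSE:P4(v=15,ok=F), VALIDATE:P3(v=1,ok=F), TRANSFORM:P2(v=51,ok=T), EMIT:P1(v=0,ok=F)] out:-; in:P4
Tick 5: [PARSE:-, VALIDATE:P4(v=15,ok=T), TRANSFORM:P3(v=0,ok=F), EMIT:P2(v=51,ok=T)] out:P1(v=0); in:-
Tick 6: [PARSE:-, VALIDATE:-, TRANSFORM:P4(v=45,ok=T), EMIT:P3(v=0,ok=F)] out:P2(v=51); in:-
Tick 7: [PARSE:-, VALIDATE:-, TRANSFORM:-, EMIT:P4(v=45,ok=T)] out:P3(v=0); in:-
Tick 8: [PARSE:-, VALIDATE:-, TRANSFORM:-, EMIT:-] out:P4(v=45); in:-
P1: arrives tick 1, valid=False (id=1, id%2=1), emit tick 5, final value 0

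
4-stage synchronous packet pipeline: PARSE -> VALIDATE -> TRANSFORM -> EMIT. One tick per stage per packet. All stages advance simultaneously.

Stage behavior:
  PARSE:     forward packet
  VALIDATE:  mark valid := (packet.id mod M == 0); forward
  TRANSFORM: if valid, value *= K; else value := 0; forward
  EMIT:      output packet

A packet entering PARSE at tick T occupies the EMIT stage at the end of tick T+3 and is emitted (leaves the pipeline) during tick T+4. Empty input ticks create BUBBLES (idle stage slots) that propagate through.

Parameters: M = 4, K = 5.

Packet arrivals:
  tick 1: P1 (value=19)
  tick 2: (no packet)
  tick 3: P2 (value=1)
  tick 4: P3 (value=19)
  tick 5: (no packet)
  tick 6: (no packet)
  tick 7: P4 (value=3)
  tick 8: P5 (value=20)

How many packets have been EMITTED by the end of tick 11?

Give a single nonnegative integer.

Answer: 4

Derivation:
Tick 1: [PARSE:P1(v=19,ok=F), VALIDATE:-, TRANSFORM:-, EMIT:-] out:-; in:P1
Tick 2: [PARSE:-, VALIDATE:P1(v=19,ok=F), TRANSFORM:-, EMIT:-] out:-; in:-
Tick 3: [PARSE:P2(v=1,ok=F), VALIDATE:-, TRANSFORM:P1(v=0,ok=F), EMIT:-] out:-; in:P2
Tick 4: [PARSE:P3(v=19,ok=F), VALIDATE:P2(v=1,ok=F), TRANSFORM:-, EMIT:P1(v=0,ok=F)] out:-; in:P3
Tick 5: [PARSE:-, VALIDATE:P3(v=19,ok=F), TRANSFORM:P2(v=0,ok=F), EMIT:-] out:P1(v=0); in:-
Tick 6: [PARSE:-, VALIDATE:-, TRANSFORM:P3(v=0,ok=F), EMIT:P2(v=0,ok=F)] out:-; in:-
Tick 7: [PARSE:P4(v=3,ok=F), VALIDATE:-, TRANSFORM:-, EMIT:P3(v=0,ok=F)] out:P2(v=0); in:P4
Tick 8: [PARSE:P5(v=20,ok=F), VALIDATE:P4(v=3,ok=T), TRANSFORM:-, EMIT:-] out:P3(v=0); in:P5
Tick 9: [PARSE:-, VALIDATE:P5(v=20,ok=F), TRANSFORM:P4(v=15,ok=T), EMIT:-] out:-; in:-
Tick 10: [PARSE:-, VALIDATE:-, TRANSFORM:P5(v=0,ok=F), EMIT:P4(v=15,ok=T)] out:-; in:-
Tick 11: [PARSE:-, VALIDATE:-, TRANSFORM:-, EMIT:P5(v=0,ok=F)] out:P4(v=15); in:-
Emitted by tick 11: ['P1', 'P2', 'P3', 'P4']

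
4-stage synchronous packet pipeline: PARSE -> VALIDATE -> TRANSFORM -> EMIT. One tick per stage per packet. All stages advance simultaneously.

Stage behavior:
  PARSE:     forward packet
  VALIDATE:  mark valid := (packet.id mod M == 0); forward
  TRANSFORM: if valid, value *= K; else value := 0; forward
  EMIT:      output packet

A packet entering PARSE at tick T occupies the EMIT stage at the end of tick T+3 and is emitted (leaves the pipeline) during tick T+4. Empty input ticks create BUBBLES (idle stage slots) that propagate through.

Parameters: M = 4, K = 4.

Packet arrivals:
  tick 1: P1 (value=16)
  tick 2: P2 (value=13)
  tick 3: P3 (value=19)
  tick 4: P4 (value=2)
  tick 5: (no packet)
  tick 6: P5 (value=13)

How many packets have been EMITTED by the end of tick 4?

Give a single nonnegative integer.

Tick 1: [PARSE:P1(v=16,ok=F), VALIDATE:-, TRANSFORM:-, EMIT:-] out:-; in:P1
Tick 2: [PARSE:P2(v=13,ok=F), VALIDATE:P1(v=16,ok=F), TRANSFORM:-, EMIT:-] out:-; in:P2
Tick 3: [PARSE:P3(v=19,ok=F), VALIDATE:P2(v=13,ok=F), TRANSFORM:P1(v=0,ok=F), EMIT:-] out:-; in:P3
Tick 4: [PARSE:P4(v=2,ok=F), VALIDATE:P3(v=19,ok=F), TRANSFORM:P2(v=0,ok=F), EMIT:P1(v=0,ok=F)] out:-; in:P4
Emitted by tick 4: []

Answer: 0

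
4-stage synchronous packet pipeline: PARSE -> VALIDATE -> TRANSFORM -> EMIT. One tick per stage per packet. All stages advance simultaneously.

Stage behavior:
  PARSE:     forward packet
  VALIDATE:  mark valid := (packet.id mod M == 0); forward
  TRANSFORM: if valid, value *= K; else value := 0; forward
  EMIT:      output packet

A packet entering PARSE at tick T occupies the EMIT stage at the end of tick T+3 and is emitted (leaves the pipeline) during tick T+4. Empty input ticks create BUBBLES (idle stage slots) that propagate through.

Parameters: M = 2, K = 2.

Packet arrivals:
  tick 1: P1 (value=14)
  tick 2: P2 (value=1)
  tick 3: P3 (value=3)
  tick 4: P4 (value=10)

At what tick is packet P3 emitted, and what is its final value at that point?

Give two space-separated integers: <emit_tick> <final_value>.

Answer: 7 0

Derivation:
Tick 1: [PARSE:P1(v=14,ok=F), VALIDATE:-, TRANSFORM:-, EMIT:-] out:-; in:P1
Tick 2: [PARSE:P2(v=1,ok=F), VALIDATE:P1(v=14,ok=F), TRANSFORM:-, EMIT:-] out:-; in:P2
Tick 3: [PARSE:P3(v=3,ok=F), VALIDATE:P2(v=1,ok=T), TRANSFORM:P1(v=0,ok=F), EMIT:-] out:-; in:P3
Tick 4: [PARSE:P4(v=10,ok=F), VALIDATE:P3(v=3,ok=F), TRANSFORM:P2(v=2,ok=T), EMIT:P1(v=0,ok=F)] out:-; in:P4
Tick 5: [PARSE:-, VALIDATE:P4(v=10,ok=T), TRANSFORM:P3(v=0,ok=F), EMIT:P2(v=2,ok=T)] out:P1(v=0); in:-
Tick 6: [PARSE:-, VALIDATE:-, TRANSFORM:P4(v=20,ok=T), EMIT:P3(v=0,ok=F)] out:P2(v=2); in:-
Tick 7: [PARSE:-, VALIDATE:-, TRANSFORM:-, EMIT:P4(v=20,ok=T)] out:P3(v=0); in:-
Tick 8: [PARSE:-, VALIDATE:-, TRANSFORM:-, EMIT:-] out:P4(v=20); in:-
P3: arrives tick 3, valid=False (id=3, id%2=1), emit tick 7, final value 0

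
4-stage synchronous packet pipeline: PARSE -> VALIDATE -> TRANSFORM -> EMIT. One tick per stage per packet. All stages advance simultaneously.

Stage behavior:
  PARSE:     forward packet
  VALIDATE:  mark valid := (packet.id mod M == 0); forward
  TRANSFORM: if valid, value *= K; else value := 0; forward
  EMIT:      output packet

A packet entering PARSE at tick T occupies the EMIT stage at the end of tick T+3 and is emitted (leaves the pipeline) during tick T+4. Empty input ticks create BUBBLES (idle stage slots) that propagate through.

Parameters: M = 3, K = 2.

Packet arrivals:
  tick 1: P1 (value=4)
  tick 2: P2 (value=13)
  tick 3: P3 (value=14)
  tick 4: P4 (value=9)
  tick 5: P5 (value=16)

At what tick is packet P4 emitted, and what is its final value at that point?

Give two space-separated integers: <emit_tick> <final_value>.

Answer: 8 0

Derivation:
Tick 1: [PARSE:P1(v=4,ok=F), VALIDATE:-, TRANSFORM:-, EMIT:-] out:-; in:P1
Tick 2: [PARSE:P2(v=13,ok=F), VALIDATE:P1(v=4,ok=F), TRANSFORM:-, EMIT:-] out:-; in:P2
Tick 3: [PARSE:P3(v=14,ok=F), VALIDATE:P2(v=13,ok=F), TRANSFORM:P1(v=0,ok=F), EMIT:-] out:-; in:P3
Tick 4: [PARSE:P4(v=9,ok=F), VALIDATE:P3(v=14,ok=T), TRANSFORM:P2(v=0,ok=F), EMIT:P1(v=0,ok=F)] out:-; in:P4
Tick 5: [PARSE:P5(v=16,ok=F), VALIDATE:P4(v=9,ok=F), TRANSFORM:P3(v=28,ok=T), EMIT:P2(v=0,ok=F)] out:P1(v=0); in:P5
Tick 6: [PARSE:-, VALIDATE:P5(v=16,ok=F), TRANSFORM:P4(v=0,ok=F), EMIT:P3(v=28,ok=T)] out:P2(v=0); in:-
Tick 7: [PARSE:-, VALIDATE:-, TRANSFORM:P5(v=0,ok=F), EMIT:P4(v=0,ok=F)] out:P3(v=28); in:-
Tick 8: [PARSE:-, VALIDATE:-, TRANSFORM:-, EMIT:P5(v=0,ok=F)] out:P4(v=0); in:-
Tick 9: [PARSE:-, VALIDATE:-, TRANSFORM:-, EMIT:-] out:P5(v=0); in:-
P4: arrives tick 4, valid=False (id=4, id%3=1), emit tick 8, final value 0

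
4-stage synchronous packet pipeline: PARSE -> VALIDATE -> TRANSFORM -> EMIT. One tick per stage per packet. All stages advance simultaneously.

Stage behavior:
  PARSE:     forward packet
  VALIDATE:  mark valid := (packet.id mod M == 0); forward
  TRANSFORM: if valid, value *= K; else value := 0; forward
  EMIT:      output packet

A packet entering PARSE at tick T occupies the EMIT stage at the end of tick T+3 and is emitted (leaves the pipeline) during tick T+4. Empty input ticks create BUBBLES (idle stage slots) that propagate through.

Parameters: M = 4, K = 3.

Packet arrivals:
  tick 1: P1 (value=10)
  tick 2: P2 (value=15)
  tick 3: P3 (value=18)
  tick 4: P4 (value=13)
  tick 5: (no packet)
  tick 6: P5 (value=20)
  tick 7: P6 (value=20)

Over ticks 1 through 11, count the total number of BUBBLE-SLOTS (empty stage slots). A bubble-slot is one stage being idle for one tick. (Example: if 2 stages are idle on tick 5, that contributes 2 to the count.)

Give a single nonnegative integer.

Tick 1: [PARSE:P1(v=10,ok=F), VALIDATE:-, TRANSFORM:-, EMIT:-] out:-; bubbles=3
Tick 2: [PARSE:P2(v=15,ok=F), VALIDATE:P1(v=10,ok=F), TRANSFORM:-, EMIT:-] out:-; bubbles=2
Tick 3: [PARSE:P3(v=18,ok=F), VALIDATE:P2(v=15,ok=F), TRANSFORM:P1(v=0,ok=F), EMIT:-] out:-; bubbles=1
Tick 4: [PARSE:P4(v=13,ok=F), VALIDATE:P3(v=18,ok=F), TRANSFORM:P2(v=0,ok=F), EMIT:P1(v=0,ok=F)] out:-; bubbles=0
Tick 5: [PARSE:-, VALIDATE:P4(v=13,ok=T), TRANSFORM:P3(v=0,ok=F), EMIT:P2(v=0,ok=F)] out:P1(v=0); bubbles=1
Tick 6: [PARSE:P5(v=20,ok=F), VALIDATE:-, TRANSFORM:P4(v=39,ok=T), EMIT:P3(v=0,ok=F)] out:P2(v=0); bubbles=1
Tick 7: [PARSE:P6(v=20,ok=F), VALIDATE:P5(v=20,ok=F), TRANSFORM:-, EMIT:P4(v=39,ok=T)] out:P3(v=0); bubbles=1
Tick 8: [PARSE:-, VALIDATE:P6(v=20,ok=F), TRANSFORM:P5(v=0,ok=F), EMIT:-] out:P4(v=39); bubbles=2
Tick 9: [PARSE:-, VALIDATE:-, TRANSFORM:P6(v=0,ok=F), EMIT:P5(v=0,ok=F)] out:-; bubbles=2
Tick 10: [PARSE:-, VALIDATE:-, TRANSFORM:-, EMIT:P6(v=0,ok=F)] out:P5(v=0); bubbles=3
Tick 11: [PARSE:-, VALIDATE:-, TRANSFORM:-, EMIT:-] out:P6(v=0); bubbles=4
Total bubble-slots: 20

Answer: 20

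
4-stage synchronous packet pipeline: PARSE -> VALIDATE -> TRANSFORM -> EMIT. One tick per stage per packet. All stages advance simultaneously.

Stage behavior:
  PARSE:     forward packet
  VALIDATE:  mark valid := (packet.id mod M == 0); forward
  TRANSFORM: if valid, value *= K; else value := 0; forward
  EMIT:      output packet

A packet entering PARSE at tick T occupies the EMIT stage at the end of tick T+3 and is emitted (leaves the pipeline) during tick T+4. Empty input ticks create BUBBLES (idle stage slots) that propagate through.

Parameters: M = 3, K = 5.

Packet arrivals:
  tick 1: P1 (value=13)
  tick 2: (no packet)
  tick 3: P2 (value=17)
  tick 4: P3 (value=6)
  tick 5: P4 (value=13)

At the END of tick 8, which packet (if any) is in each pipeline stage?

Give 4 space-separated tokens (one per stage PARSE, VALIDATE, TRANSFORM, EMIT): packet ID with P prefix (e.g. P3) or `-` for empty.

Tick 1: [PARSE:P1(v=13,ok=F), VALIDATE:-, TRANSFORM:-, EMIT:-] out:-; in:P1
Tick 2: [PARSE:-, VALIDATE:P1(v=13,ok=F), TRANSFORM:-, EMIT:-] out:-; in:-
Tick 3: [PARSE:P2(v=17,ok=F), VALIDATE:-, TRANSFORM:P1(v=0,ok=F), EMIT:-] out:-; in:P2
Tick 4: [PARSE:P3(v=6,ok=F), VALIDATE:P2(v=17,ok=F), TRANSFORM:-, EMIT:P1(v=0,ok=F)] out:-; in:P3
Tick 5: [PARSE:P4(v=13,ok=F), VALIDATE:P3(v=6,ok=T), TRANSFORM:P2(v=0,ok=F), EMIT:-] out:P1(v=0); in:P4
Tick 6: [PARSE:-, VALIDATE:P4(v=13,ok=F), TRANSFORM:P3(v=30,ok=T), EMIT:P2(v=0,ok=F)] out:-; in:-
Tick 7: [PARSE:-, VALIDATE:-, TRANSFORM:P4(v=0,ok=F), EMIT:P3(v=30,ok=T)] out:P2(v=0); in:-
Tick 8: [PARSE:-, VALIDATE:-, TRANSFORM:-, EMIT:P4(v=0,ok=F)] out:P3(v=30); in:-
At end of tick 8: ['-', '-', '-', 'P4']

Answer: - - - P4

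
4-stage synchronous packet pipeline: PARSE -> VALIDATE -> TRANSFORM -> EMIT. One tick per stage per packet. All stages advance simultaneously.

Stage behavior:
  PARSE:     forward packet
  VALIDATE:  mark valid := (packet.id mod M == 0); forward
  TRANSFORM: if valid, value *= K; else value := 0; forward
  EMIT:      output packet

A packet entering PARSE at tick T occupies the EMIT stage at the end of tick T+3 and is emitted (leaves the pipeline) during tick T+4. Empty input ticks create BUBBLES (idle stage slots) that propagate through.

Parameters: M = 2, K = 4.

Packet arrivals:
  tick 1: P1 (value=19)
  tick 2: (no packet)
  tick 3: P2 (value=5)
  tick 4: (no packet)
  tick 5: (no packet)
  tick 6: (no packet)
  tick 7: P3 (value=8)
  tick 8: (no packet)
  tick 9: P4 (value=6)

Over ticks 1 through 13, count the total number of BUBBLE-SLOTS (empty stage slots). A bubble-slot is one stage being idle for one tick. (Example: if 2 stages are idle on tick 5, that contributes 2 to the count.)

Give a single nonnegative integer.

Answer: 36

Derivation:
Tick 1: [PARSE:P1(v=19,ok=F), VALIDATE:-, TRANSFORM:-, EMIT:-] out:-; bubbles=3
Tick 2: [PARSE:-, VALIDATE:P1(v=19,ok=F), TRANSFORM:-, EMIT:-] out:-; bubbles=3
Tick 3: [PARSE:P2(v=5,ok=F), VALIDATE:-, TRANSFORM:P1(v=0,ok=F), EMIT:-] out:-; bubbles=2
Tick 4: [PARSE:-, VALIDATE:P2(v=5,ok=T), TRANSFORM:-, EMIT:P1(v=0,ok=F)] out:-; bubbles=2
Tick 5: [PARSE:-, VALIDATE:-, TRANSFORM:P2(v=20,ok=T), EMIT:-] out:P1(v=0); bubbles=3
Tick 6: [PARSE:-, VALIDATE:-, TRANSFORM:-, EMIT:P2(v=20,ok=T)] out:-; bubbles=3
Tick 7: [PARSE:P3(v=8,ok=F), VALIDATE:-, TRANSFORM:-, EMIT:-] out:P2(v=20); bubbles=3
Tick 8: [PARSE:-, VALIDATE:P3(v=8,ok=F), TRANSFORM:-, EMIT:-] out:-; bubbles=3
Tick 9: [PARSE:P4(v=6,ok=F), VALIDATE:-, TRANSFORM:P3(v=0,ok=F), EMIT:-] out:-; bubbles=2
Tick 10: [PARSE:-, VALIDATE:P4(v=6,ok=T), TRANSFORM:-, EMIT:P3(v=0,ok=F)] out:-; bubbles=2
Tick 11: [PARSE:-, VALIDATE:-, TRANSFORM:P4(v=24,ok=T), EMIT:-] out:P3(v=0); bubbles=3
Tick 12: [PARSE:-, VALIDATE:-, TRANSFORM:-, EMIT:P4(v=24,ok=T)] out:-; bubbles=3
Tick 13: [PARSE:-, VALIDATE:-, TRANSFORM:-, EMIT:-] out:P4(v=24); bubbles=4
Total bubble-slots: 36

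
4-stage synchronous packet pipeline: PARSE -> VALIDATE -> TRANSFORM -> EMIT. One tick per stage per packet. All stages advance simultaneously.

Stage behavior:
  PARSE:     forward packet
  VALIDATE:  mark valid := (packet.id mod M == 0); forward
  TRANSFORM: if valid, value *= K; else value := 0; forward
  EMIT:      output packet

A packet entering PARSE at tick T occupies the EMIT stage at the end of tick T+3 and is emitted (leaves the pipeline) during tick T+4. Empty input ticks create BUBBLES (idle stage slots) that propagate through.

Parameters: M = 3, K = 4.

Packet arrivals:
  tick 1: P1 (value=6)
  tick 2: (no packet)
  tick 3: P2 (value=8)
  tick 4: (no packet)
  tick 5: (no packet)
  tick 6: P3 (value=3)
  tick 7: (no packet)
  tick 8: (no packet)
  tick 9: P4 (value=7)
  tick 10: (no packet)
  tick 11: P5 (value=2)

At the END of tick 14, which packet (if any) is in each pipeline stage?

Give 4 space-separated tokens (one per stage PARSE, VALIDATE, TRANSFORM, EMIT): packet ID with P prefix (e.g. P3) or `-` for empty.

Answer: - - - P5

Derivation:
Tick 1: [PARSE:P1(v=6,ok=F), VALIDATE:-, TRANSFORM:-, EMIT:-] out:-; in:P1
Tick 2: [PARSE:-, VALIDATE:P1(v=6,ok=F), TRANSFORM:-, EMIT:-] out:-; in:-
Tick 3: [PARSE:P2(v=8,ok=F), VALIDATE:-, TRANSFORM:P1(v=0,ok=F), EMIT:-] out:-; in:P2
Tick 4: [PARSE:-, VALIDATE:P2(v=8,ok=F), TRANSFORM:-, EMIT:P1(v=0,ok=F)] out:-; in:-
Tick 5: [PARSE:-, VALIDATE:-, TRANSFORM:P2(v=0,ok=F), EMIT:-] out:P1(v=0); in:-
Tick 6: [PARSE:P3(v=3,ok=F), VALIDATE:-, TRANSFORM:-, EMIT:P2(v=0,ok=F)] out:-; in:P3
Tick 7: [PARSE:-, VALIDATE:P3(v=3,ok=T), TRANSFORM:-, EMIT:-] out:P2(v=0); in:-
Tick 8: [PARSE:-, VALIDATE:-, TRANSFORM:P3(v=12,ok=T), EMIT:-] out:-; in:-
Tick 9: [PARSE:P4(v=7,ok=F), VALIDATE:-, TRANSFORM:-, EMIT:P3(v=12,ok=T)] out:-; in:P4
Tick 10: [PARSE:-, VALIDATE:P4(v=7,ok=F), TRANSFORM:-, EMIT:-] out:P3(v=12); in:-
Tick 11: [PARSE:P5(v=2,ok=F), VALIDATE:-, TRANSFORM:P4(v=0,ok=F), EMIT:-] out:-; in:P5
Tick 12: [PARSE:-, VALIDATE:P5(v=2,ok=F), TRANSFORM:-, EMIT:P4(v=0,ok=F)] out:-; in:-
Tick 13: [PARSE:-, VALIDATE:-, TRANSFORM:P5(v=0,ok=F), EMIT:-] out:P4(v=0); in:-
Tick 14: [PARSE:-, VALIDATE:-, TRANSFORM:-, EMIT:P5(v=0,ok=F)] out:-; in:-
At end of tick 14: ['-', '-', '-', 'P5']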